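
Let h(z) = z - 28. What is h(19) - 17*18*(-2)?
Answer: 603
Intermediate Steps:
h(z) = -28 + z
h(19) - 17*18*(-2) = (-28 + 19) - 17*18*(-2) = -9 - 306*(-2) = -9 + 612 = 603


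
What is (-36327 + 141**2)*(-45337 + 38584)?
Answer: 111059838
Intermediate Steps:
(-36327 + 141**2)*(-45337 + 38584) = (-36327 + 19881)*(-6753) = -16446*(-6753) = 111059838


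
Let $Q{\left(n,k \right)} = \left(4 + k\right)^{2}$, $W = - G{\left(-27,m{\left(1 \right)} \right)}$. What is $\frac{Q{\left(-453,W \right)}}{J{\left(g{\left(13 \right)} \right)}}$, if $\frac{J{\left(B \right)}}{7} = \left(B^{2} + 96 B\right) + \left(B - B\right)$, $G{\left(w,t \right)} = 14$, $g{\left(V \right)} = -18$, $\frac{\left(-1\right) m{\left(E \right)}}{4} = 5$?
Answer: $- \frac{25}{2457} \approx -0.010175$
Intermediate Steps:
$m{\left(E \right)} = -20$ ($m{\left(E \right)} = \left(-4\right) 5 = -20$)
$J{\left(B \right)} = 7 B^{2} + 672 B$ ($J{\left(B \right)} = 7 \left(\left(B^{2} + 96 B\right) + \left(B - B\right)\right) = 7 \left(\left(B^{2} + 96 B\right) + 0\right) = 7 \left(B^{2} + 96 B\right) = 7 B^{2} + 672 B$)
$W = -14$ ($W = \left(-1\right) 14 = -14$)
$\frac{Q{\left(-453,W \right)}}{J{\left(g{\left(13 \right)} \right)}} = \frac{\left(4 - 14\right)^{2}}{7 \left(-18\right) \left(96 - 18\right)} = \frac{\left(-10\right)^{2}}{7 \left(-18\right) 78} = \frac{100}{-9828} = 100 \left(- \frac{1}{9828}\right) = - \frac{25}{2457}$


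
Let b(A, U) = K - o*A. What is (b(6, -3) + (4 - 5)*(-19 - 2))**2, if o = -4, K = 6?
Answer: 2601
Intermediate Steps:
b(A, U) = 6 + 4*A (b(A, U) = 6 - (-4)*A = 6 + 4*A)
(b(6, -3) + (4 - 5)*(-19 - 2))**2 = ((6 + 4*6) + (4 - 5)*(-19 - 2))**2 = ((6 + 24) - 1*(-21))**2 = (30 + 21)**2 = 51**2 = 2601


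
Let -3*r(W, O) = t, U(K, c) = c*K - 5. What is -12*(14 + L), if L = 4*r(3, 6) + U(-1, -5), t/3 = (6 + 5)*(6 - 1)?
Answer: 2472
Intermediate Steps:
U(K, c) = -5 + K*c (U(K, c) = K*c - 5 = -5 + K*c)
t = 165 (t = 3*((6 + 5)*(6 - 1)) = 3*(11*5) = 3*55 = 165)
r(W, O) = -55 (r(W, O) = -⅓*165 = -55)
L = -220 (L = 4*(-55) + (-5 - 1*(-5)) = -220 + (-5 + 5) = -220 + 0 = -220)
-12*(14 + L) = -12*(14 - 220) = -12*(-206) = 2472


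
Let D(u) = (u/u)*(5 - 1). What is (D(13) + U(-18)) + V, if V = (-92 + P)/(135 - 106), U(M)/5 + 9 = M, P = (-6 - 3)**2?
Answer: -3810/29 ≈ -131.38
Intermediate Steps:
P = 81 (P = (-9)**2 = 81)
U(M) = -45 + 5*M
D(u) = 4 (D(u) = 1*4 = 4)
V = -11/29 (V = (-92 + 81)/(135 - 106) = -11/29 ≈ -0.37931)
(D(13) + U(-18)) + V = (4 + (-45 + 5*(-18))) - 11/29 = (4 + (-45 - 90)) - 11/29 = (4 - 135) - 11/29 = -131 - 11/29 = -3810/29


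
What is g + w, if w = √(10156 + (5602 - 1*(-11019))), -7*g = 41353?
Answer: -41353/7 + √26777 ≈ -5743.9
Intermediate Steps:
g = -41353/7 (g = -⅐*41353 = -41353/7 ≈ -5907.6)
w = √26777 (w = √(10156 + (5602 + 11019)) = √(10156 + 16621) = √26777 ≈ 163.64)
g + w = -41353/7 + √26777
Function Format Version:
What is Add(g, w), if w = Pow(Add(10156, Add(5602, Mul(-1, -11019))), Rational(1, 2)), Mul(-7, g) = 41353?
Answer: Add(Rational(-41353, 7), Pow(26777, Rational(1, 2))) ≈ -5743.9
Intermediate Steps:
g = Rational(-41353, 7) (g = Mul(Rational(-1, 7), 41353) = Rational(-41353, 7) ≈ -5907.6)
w = Pow(26777, Rational(1, 2)) (w = Pow(Add(10156, Add(5602, 11019)), Rational(1, 2)) = Pow(Add(10156, 16621), Rational(1, 2)) = Pow(26777, Rational(1, 2)) ≈ 163.64)
Add(g, w) = Add(Rational(-41353, 7), Pow(26777, Rational(1, 2)))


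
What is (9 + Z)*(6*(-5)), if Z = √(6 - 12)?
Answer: -270 - 30*I*√6 ≈ -270.0 - 73.485*I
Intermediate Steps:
Z = I*√6 (Z = √(-6) = I*√6 ≈ 2.4495*I)
(9 + Z)*(6*(-5)) = (9 + I*√6)*(6*(-5)) = (9 + I*√6)*(-30) = -270 - 30*I*√6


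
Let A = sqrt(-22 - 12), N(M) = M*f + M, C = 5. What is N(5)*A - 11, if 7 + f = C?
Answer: -11 - 5*I*sqrt(34) ≈ -11.0 - 29.155*I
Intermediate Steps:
f = -2 (f = -7 + 5 = -2)
N(M) = -M (N(M) = M*(-2) + M = -2*M + M = -M)
A = I*sqrt(34) (A = sqrt(-34) = I*sqrt(34) ≈ 5.8309*I)
N(5)*A - 11 = (-1*5)*(I*sqrt(34)) - 11 = -5*I*sqrt(34) - 11 = -11 - 5*I*sqrt(34)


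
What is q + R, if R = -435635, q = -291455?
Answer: -727090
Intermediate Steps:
q + R = -291455 - 435635 = -727090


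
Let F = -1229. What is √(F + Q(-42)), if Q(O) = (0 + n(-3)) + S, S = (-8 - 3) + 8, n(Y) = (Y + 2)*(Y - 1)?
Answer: 2*I*√307 ≈ 35.043*I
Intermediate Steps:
n(Y) = (-1 + Y)*(2 + Y) (n(Y) = (2 + Y)*(-1 + Y) = (-1 + Y)*(2 + Y))
S = -3 (S = -11 + 8 = -3)
Q(O) = 1 (Q(O) = (0 + (-2 - 3 + (-3)²)) - 3 = (0 + (-2 - 3 + 9)) - 3 = (0 + 4) - 3 = 4 - 3 = 1)
√(F + Q(-42)) = √(-1229 + 1) = √(-1228) = 2*I*√307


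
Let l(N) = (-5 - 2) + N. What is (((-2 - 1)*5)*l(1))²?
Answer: 8100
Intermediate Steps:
l(N) = -7 + N
(((-2 - 1)*5)*l(1))² = (((-2 - 1)*5)*(-7 + 1))² = (-3*5*(-6))² = (-15*(-6))² = 90² = 8100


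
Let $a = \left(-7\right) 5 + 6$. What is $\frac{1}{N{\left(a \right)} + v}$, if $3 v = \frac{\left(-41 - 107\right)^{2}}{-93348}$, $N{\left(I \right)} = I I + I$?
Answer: $\frac{70011}{56843456} \approx 0.0012316$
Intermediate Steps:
$a = -29$ ($a = -35 + 6 = -29$)
$N{\left(I \right)} = I + I^{2}$ ($N{\left(I \right)} = I^{2} + I = I + I^{2}$)
$v = - \frac{5476}{70011}$ ($v = \frac{\left(-41 - 107\right)^{2} \frac{1}{-93348}}{3} = \frac{\left(-148\right)^{2} \left(- \frac{1}{93348}\right)}{3} = \frac{21904 \left(- \frac{1}{93348}\right)}{3} = \frac{1}{3} \left(- \frac{5476}{23337}\right) = - \frac{5476}{70011} \approx -0.078216$)
$\frac{1}{N{\left(a \right)} + v} = \frac{1}{- 29 \left(1 - 29\right) - \frac{5476}{70011}} = \frac{1}{\left(-29\right) \left(-28\right) - \frac{5476}{70011}} = \frac{1}{812 - \frac{5476}{70011}} = \frac{1}{\frac{56843456}{70011}} = \frac{70011}{56843456}$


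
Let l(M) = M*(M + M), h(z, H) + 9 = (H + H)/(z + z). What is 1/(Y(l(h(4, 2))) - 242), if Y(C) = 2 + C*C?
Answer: 4/82561 ≈ 4.8449e-5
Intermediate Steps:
h(z, H) = -9 + H/z (h(z, H) = -9 + (H + H)/(z + z) = -9 + (2*H)/((2*z)) = -9 + (2*H)*(1/(2*z)) = -9 + H/z)
l(M) = 2*M**2 (l(M) = M*(2*M) = 2*M**2)
Y(C) = 2 + C**2
1/(Y(l(h(4, 2))) - 242) = 1/((2 + (2*(-9 + 2/4)**2)**2) - 242) = 1/((2 + (2*(-9 + 2*(1/4))**2)**2) - 242) = 1/((2 + (2*(-9 + 1/2)**2)**2) - 242) = 1/((2 + (2*(-17/2)**2)**2) - 242) = 1/((2 + (2*(289/4))**2) - 242) = 1/((2 + (289/2)**2) - 242) = 1/((2 + 83521/4) - 242) = 1/(83529/4 - 242) = 1/(82561/4) = 4/82561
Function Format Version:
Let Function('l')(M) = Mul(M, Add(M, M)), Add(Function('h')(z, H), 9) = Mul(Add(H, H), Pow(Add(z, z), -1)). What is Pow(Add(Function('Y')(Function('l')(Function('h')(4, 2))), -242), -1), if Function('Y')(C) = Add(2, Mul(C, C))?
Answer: Rational(4, 82561) ≈ 4.8449e-5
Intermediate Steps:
Function('h')(z, H) = Add(-9, Mul(H, Pow(z, -1))) (Function('h')(z, H) = Add(-9, Mul(Add(H, H), Pow(Add(z, z), -1))) = Add(-9, Mul(Mul(2, H), Pow(Mul(2, z), -1))) = Add(-9, Mul(Mul(2, H), Mul(Rational(1, 2), Pow(z, -1)))) = Add(-9, Mul(H, Pow(z, -1))))
Function('l')(M) = Mul(2, Pow(M, 2)) (Function('l')(M) = Mul(M, Mul(2, M)) = Mul(2, Pow(M, 2)))
Function('Y')(C) = Add(2, Pow(C, 2))
Pow(Add(Function('Y')(Function('l')(Function('h')(4, 2))), -242), -1) = Pow(Add(Add(2, Pow(Mul(2, Pow(Add(-9, Mul(2, Pow(4, -1))), 2)), 2)), -242), -1) = Pow(Add(Add(2, Pow(Mul(2, Pow(Add(-9, Mul(2, Rational(1, 4))), 2)), 2)), -242), -1) = Pow(Add(Add(2, Pow(Mul(2, Pow(Add(-9, Rational(1, 2)), 2)), 2)), -242), -1) = Pow(Add(Add(2, Pow(Mul(2, Pow(Rational(-17, 2), 2)), 2)), -242), -1) = Pow(Add(Add(2, Pow(Mul(2, Rational(289, 4)), 2)), -242), -1) = Pow(Add(Add(2, Pow(Rational(289, 2), 2)), -242), -1) = Pow(Add(Add(2, Rational(83521, 4)), -242), -1) = Pow(Add(Rational(83529, 4), -242), -1) = Pow(Rational(82561, 4), -1) = Rational(4, 82561)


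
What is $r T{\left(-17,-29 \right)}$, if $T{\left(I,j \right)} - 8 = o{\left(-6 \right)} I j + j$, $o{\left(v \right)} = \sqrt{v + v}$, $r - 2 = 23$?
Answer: $-525 + 24650 i \sqrt{3} \approx -525.0 + 42695.0 i$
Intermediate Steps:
$r = 25$ ($r = 2 + 23 = 25$)
$o{\left(v \right)} = \sqrt{2} \sqrt{v}$ ($o{\left(v \right)} = \sqrt{2 v} = \sqrt{2} \sqrt{v}$)
$T{\left(I,j \right)} = 8 + j + 2 i I j \sqrt{3}$ ($T{\left(I,j \right)} = 8 + \left(\sqrt{2} \sqrt{-6} I j + j\right) = 8 + \left(\sqrt{2} i \sqrt{6} I j + j\right) = 8 + \left(2 i \sqrt{3} I j + j\right) = 8 + \left(2 i I \sqrt{3} j + j\right) = 8 + \left(2 i I j \sqrt{3} + j\right) = 8 + \left(j + 2 i I j \sqrt{3}\right) = 8 + j + 2 i I j \sqrt{3}$)
$r T{\left(-17,-29 \right)} = 25 \left(8 - 29 + 2 i \left(-17\right) \left(-29\right) \sqrt{3}\right) = 25 \left(8 - 29 + 986 i \sqrt{3}\right) = 25 \left(-21 + 986 i \sqrt{3}\right) = -525 + 24650 i \sqrt{3}$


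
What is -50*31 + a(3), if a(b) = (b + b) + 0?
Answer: -1544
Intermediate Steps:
a(b) = 2*b (a(b) = 2*b + 0 = 2*b)
-50*31 + a(3) = -50*31 + 2*3 = -1550 + 6 = -1544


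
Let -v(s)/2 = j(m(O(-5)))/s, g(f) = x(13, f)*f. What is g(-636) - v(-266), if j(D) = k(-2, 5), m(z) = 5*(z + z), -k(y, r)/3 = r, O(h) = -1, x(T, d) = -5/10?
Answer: 42309/133 ≈ 318.11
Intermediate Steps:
x(T, d) = -½ (x(T, d) = -5*⅒ = -½)
g(f) = -f/2
k(y, r) = -3*r
m(z) = 10*z (m(z) = 5*(2*z) = 10*z)
j(D) = -15 (j(D) = -3*5 = -15)
v(s) = 30/s (v(s) = -(-30)/s = 30/s)
g(-636) - v(-266) = -½*(-636) - 30/(-266) = 318 - 30*(-1)/266 = 318 - 1*(-15/133) = 318 + 15/133 = 42309/133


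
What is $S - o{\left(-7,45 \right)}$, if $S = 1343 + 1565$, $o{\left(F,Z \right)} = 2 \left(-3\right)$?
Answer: $2914$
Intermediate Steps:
$o{\left(F,Z \right)} = -6$
$S = 2908$
$S - o{\left(-7,45 \right)} = 2908 - -6 = 2908 + 6 = 2914$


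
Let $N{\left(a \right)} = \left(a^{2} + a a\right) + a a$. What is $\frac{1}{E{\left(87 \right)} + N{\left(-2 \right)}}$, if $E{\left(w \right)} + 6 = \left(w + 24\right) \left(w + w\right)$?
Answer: $\frac{1}{19320} \approx 5.176 \cdot 10^{-5}$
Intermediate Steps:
$E{\left(w \right)} = -6 + 2 w \left(24 + w\right)$ ($E{\left(w \right)} = -6 + \left(w + 24\right) \left(w + w\right) = -6 + \left(24 + w\right) 2 w = -6 + 2 w \left(24 + w\right)$)
$N{\left(a \right)} = 3 a^{2}$ ($N{\left(a \right)} = \left(a^{2} + a^{2}\right) + a^{2} = 2 a^{2} + a^{2} = 3 a^{2}$)
$\frac{1}{E{\left(87 \right)} + N{\left(-2 \right)}} = \frac{1}{\left(-6 + 2 \cdot 87^{2} + 48 \cdot 87\right) + 3 \left(-2\right)^{2}} = \frac{1}{\left(-6 + 2 \cdot 7569 + 4176\right) + 3 \cdot 4} = \frac{1}{\left(-6 + 15138 + 4176\right) + 12} = \frac{1}{19308 + 12} = \frac{1}{19320}$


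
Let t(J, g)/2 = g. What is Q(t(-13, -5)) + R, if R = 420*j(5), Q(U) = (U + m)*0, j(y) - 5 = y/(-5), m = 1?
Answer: 1680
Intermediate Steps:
t(J, g) = 2*g
j(y) = 5 - y/5 (j(y) = 5 + y/(-5) = 5 + y*(-⅕) = 5 - y/5)
Q(U) = 0 (Q(U) = (U + 1)*0 = (1 + U)*0 = 0)
R = 1680 (R = 420*(5 - ⅕*5) = 420*(5 - 1) = 420*4 = 1680)
Q(t(-13, -5)) + R = 0 + 1680 = 1680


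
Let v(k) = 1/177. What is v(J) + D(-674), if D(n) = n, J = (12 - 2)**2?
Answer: -119297/177 ≈ -673.99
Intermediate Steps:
J = 100 (J = 10**2 = 100)
v(k) = 1/177
v(J) + D(-674) = 1/177 - 674 = -119297/177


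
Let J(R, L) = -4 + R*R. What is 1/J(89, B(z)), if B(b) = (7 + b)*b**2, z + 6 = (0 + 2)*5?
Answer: 1/7917 ≈ 0.00012631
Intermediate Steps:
z = 4 (z = -6 + (0 + 2)*5 = -6 + 2*5 = -6 + 10 = 4)
B(b) = b**2*(7 + b)
J(R, L) = -4 + R**2
1/J(89, B(z)) = 1/(-4 + 89**2) = 1/(-4 + 7921) = 1/7917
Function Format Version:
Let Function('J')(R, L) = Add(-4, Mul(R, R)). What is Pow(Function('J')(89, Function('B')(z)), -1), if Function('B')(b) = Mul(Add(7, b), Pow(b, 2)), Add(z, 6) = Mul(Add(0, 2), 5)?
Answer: Rational(1, 7917) ≈ 0.00012631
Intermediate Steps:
z = 4 (z = Add(-6, Mul(Add(0, 2), 5)) = Add(-6, Mul(2, 5)) = Add(-6, 10) = 4)
Function('B')(b) = Mul(Pow(b, 2), Add(7, b))
Function('J')(R, L) = Add(-4, Pow(R, 2))
Pow(Function('J')(89, Function('B')(z)), -1) = Pow(Add(-4, Pow(89, 2)), -1) = Pow(Add(-4, 7921), -1) = Pow(7917, -1) = Rational(1, 7917)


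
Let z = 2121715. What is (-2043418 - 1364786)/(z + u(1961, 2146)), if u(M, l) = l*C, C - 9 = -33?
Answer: -3408204/2070211 ≈ -1.6463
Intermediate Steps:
C = -24 (C = 9 - 33 = -24)
u(M, l) = -24*l (u(M, l) = l*(-24) = -24*l)
(-2043418 - 1364786)/(z + u(1961, 2146)) = (-2043418 - 1364786)/(2121715 - 24*2146) = -3408204/(2121715 - 51504) = -3408204/2070211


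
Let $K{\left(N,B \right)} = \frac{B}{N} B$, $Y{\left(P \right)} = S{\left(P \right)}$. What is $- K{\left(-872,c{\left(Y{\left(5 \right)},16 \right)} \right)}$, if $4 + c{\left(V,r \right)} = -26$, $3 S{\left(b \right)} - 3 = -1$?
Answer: $\frac{225}{218} \approx 1.0321$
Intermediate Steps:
$S{\left(b \right)} = \frac{2}{3}$ ($S{\left(b \right)} = 1 + \frac{1}{3} \left(-1\right) = 1 - \frac{1}{3} = \frac{2}{3}$)
$Y{\left(P \right)} = \frac{2}{3}$
$c{\left(V,r \right)} = -30$ ($c{\left(V,r \right)} = -4 - 26 = -30$)
$K{\left(N,B \right)} = \frac{B^{2}}{N}$
$- K{\left(-872,c{\left(Y{\left(5 \right)},16 \right)} \right)} = - \frac{\left(-30\right)^{2}}{-872} = - \frac{900 \left(-1\right)}{872} = \left(-1\right) \left(- \frac{225}{218}\right) = \frac{225}{218}$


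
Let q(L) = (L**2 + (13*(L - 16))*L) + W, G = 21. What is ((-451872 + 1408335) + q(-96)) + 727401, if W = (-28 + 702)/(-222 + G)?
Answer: 368403382/201 ≈ 1.8329e+6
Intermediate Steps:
W = -674/201 (W = (-28 + 702)/(-222 + 21) = 674/(-201) = 674*(-1/201) = -674/201 ≈ -3.3532)
q(L) = -674/201 + L**2 + L*(-208 + 13*L) (q(L) = (L**2 + (13*(L - 16))*L) - 674/201 = (L**2 + (13*(-16 + L))*L) - 674/201 = (L**2 + (-208 + 13*L)*L) - 674/201 = (L**2 + L*(-208 + 13*L)) - 674/201 = -674/201 + L**2 + L*(-208 + 13*L))
((-451872 + 1408335) + q(-96)) + 727401 = ((-451872 + 1408335) + (-674/201 - 208*(-96) + 14*(-96)**2)) + 727401 = (956463 + (-674/201 + 19968 + 14*9216)) + 727401 = (956463 + (-674/201 + 19968 + 129024)) + 727401 = (956463 + 29946718/201) + 727401 = 222195781/201 + 727401 = 368403382/201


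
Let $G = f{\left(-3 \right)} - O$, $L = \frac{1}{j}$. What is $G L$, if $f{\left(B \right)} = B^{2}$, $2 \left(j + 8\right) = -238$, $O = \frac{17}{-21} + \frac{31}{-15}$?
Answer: $- \frac{1247}{13335} \approx -0.093513$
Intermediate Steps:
$O = - \frac{302}{105}$ ($O = 17 \left(- \frac{1}{21}\right) + 31 \left(- \frac{1}{15}\right) = - \frac{17}{21} - \frac{31}{15} = - \frac{302}{105} \approx -2.8762$)
$j = -127$ ($j = -8 + \frac{1}{2} \left(-238\right) = -8 - 119 = -127$)
$L = - \frac{1}{127}$ ($L = \frac{1}{-127} = - \frac{1}{127} \approx -0.007874$)
$G = \frac{1247}{105}$ ($G = \left(-3\right)^{2} - - \frac{302}{105} = 9 + \frac{302}{105} = \frac{1247}{105} \approx 11.876$)
$G L = \frac{1247}{105} \left(- \frac{1}{127}\right) = - \frac{1247}{13335}$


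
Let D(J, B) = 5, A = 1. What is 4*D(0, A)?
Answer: 20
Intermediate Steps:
4*D(0, A) = 4*5 = 20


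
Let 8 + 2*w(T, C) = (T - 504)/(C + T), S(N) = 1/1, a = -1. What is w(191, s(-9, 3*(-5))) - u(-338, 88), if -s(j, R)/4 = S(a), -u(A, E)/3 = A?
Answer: -381045/374 ≈ -1018.8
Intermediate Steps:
S(N) = 1 (S(N) = 1*1 = 1)
u(A, E) = -3*A
s(j, R) = -4 (s(j, R) = -4*1 = -4)
w(T, C) = -4 + (-504 + T)/(2*(C + T)) (w(T, C) = -4 + ((T - 504)/(C + T))/2 = -4 + ((-504 + T)/(C + T))/2 = -4 + (-504 + T)/(2*(C + T)))
w(191, s(-9, 3*(-5))) - u(-338, 88) = (-252 - 4*(-4) - 7/2*191)/(-4 + 191) - (-3)*(-338) = (-252 + 16 - 1337/2)/187 - 1*1014 = (1/187)*(-1809/2) - 1014 = -1809/374 - 1014 = -381045/374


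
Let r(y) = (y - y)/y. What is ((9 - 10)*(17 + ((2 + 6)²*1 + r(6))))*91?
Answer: -7371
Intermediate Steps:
r(y) = 0 (r(y) = 0/y = 0)
((9 - 10)*(17 + ((2 + 6)²*1 + r(6))))*91 = ((9 - 10)*(17 + ((2 + 6)²*1 + 0)))*91 = -(17 + (8²*1 + 0))*91 = -(17 + (64*1 + 0))*91 = -(17 + (64 + 0))*91 = -(17 + 64)*91 = -1*81*91 = -81*91 = -7371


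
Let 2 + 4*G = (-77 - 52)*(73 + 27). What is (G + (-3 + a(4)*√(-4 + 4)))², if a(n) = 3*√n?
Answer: 41692849/4 ≈ 1.0423e+7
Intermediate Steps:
G = -6451/2 (G = -½ + ((-77 - 52)*(73 + 27))/4 = -½ + (-129*100)/4 = -½ + (¼)*(-12900) = -½ - 3225 = -6451/2 ≈ -3225.5)
(G + (-3 + a(4)*√(-4 + 4)))² = (-6451/2 + (-3 + (3*√4)*√(-4 + 4)))² = (-6451/2 + (-3 + (3*2)*√0))² = (-6451/2 + (-3 + 6*0))² = (-6451/2 + (-3 + 0))² = (-6451/2 - 3)² = (-6457/2)² = 41692849/4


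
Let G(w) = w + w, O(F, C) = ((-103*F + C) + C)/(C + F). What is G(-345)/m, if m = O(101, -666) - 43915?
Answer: 38985/2480024 ≈ 0.015720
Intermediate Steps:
O(F, C) = (-103*F + 2*C)/(C + F) (O(F, C) = ((C - 103*F) + C)/(C + F) = (-103*F + 2*C)/(C + F))
G(w) = 2*w
m = -4960048/113 (m = (-103*101 + 2*(-666))/(-666 + 101) - 43915 = (-10403 - 1332)/(-565) - 43915 = -1/565*(-11735) - 43915 = 2347/113 - 43915 = -4960048/113 ≈ -43894.)
G(-345)/m = (2*(-345))/(-4960048/113) = -690*(-113/4960048) = 38985/2480024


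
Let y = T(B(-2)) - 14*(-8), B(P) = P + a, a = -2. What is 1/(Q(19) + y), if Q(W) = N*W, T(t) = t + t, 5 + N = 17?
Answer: 1/332 ≈ 0.0030120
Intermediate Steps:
B(P) = -2 + P (B(P) = P - 2 = -2 + P)
N = 12 (N = -5 + 17 = 12)
T(t) = 2*t
y = 104 (y = 2*(-2 - 2) - 14*(-8) = 2*(-4) + 112 = -8 + 112 = 104)
Q(W) = 12*W
1/(Q(19) + y) = 1/(12*19 + 104) = 1/(228 + 104) = 1/332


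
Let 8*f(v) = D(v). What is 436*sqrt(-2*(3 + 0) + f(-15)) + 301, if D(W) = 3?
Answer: 301 + 327*I*sqrt(10) ≈ 301.0 + 1034.1*I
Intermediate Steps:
f(v) = 3/8 (f(v) = (1/8)*3 = 3/8)
436*sqrt(-2*(3 + 0) + f(-15)) + 301 = 436*sqrt(-2*(3 + 0) + 3/8) + 301 = 436*sqrt(-2*3 + 3/8) + 301 = 436*sqrt(-6 + 3/8) + 301 = 436*sqrt(-45/8) + 301 = 436*(3*I*sqrt(10)/4) + 301 = 327*I*sqrt(10) + 301 = 301 + 327*I*sqrt(10)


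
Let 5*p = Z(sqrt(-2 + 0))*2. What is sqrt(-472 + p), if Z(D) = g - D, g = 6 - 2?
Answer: sqrt(-11760 - 10*I*sqrt(2))/5 ≈ 0.013041 - 21.689*I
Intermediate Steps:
g = 4
Z(D) = 4 - D
p = 8/5 - 2*I*sqrt(2)/5 (p = ((4 - sqrt(-2 + 0))*2)/5 = ((4 - sqrt(-2))*2)/5 = ((4 - I*sqrt(2))*2)/5 = (8 - 2*I*sqrt(2))/5 = 8/5 - 2*I*sqrt(2)/5 ≈ 1.6 - 0.56569*I)
sqrt(-472 + p) = sqrt(-472 + (8/5 - 2*I*sqrt(2)/5)) = sqrt(-2352/5 - 2*I*sqrt(2)/5)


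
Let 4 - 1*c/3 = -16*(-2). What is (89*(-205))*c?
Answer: 1532580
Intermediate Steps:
c = -84 (c = 12 - (-48)*(-2) = 12 - 3*32 = 12 - 96 = -84)
(89*(-205))*c = (89*(-205))*(-84) = -18245*(-84) = 1532580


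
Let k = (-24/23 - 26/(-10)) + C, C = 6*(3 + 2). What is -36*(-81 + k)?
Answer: 204696/115 ≈ 1780.0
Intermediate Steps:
C = 30 (C = 6*5 = 30)
k = 3629/115 (k = (-24/23 - 26/(-10)) + 30 = (-24*1/23 - 26*(-1/10)) + 30 = (-24/23 + 13/5) + 30 = 179/115 + 30 = 3629/115 ≈ 31.557)
-36*(-81 + k) = -36*(-81 + 3629/115) = -36*(-5686/115) = 204696/115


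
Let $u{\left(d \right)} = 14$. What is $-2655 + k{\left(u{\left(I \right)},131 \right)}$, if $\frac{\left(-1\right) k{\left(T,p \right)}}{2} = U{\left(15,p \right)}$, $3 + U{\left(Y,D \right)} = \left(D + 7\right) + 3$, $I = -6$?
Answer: $-2931$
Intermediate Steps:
$U{\left(Y,D \right)} = 7 + D$ ($U{\left(Y,D \right)} = -3 + \left(\left(D + 7\right) + 3\right) = -3 + \left(\left(7 + D\right) + 3\right) = -3 + \left(10 + D\right) = 7 + D$)
$k{\left(T,p \right)} = -14 - 2 p$ ($k{\left(T,p \right)} = - 2 \left(7 + p\right) = -14 - 2 p$)
$-2655 + k{\left(u{\left(I \right)},131 \right)} = -2655 - 276 = -2931$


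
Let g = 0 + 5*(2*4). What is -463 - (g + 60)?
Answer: -563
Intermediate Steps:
g = 40 (g = 0 + 5*8 = 0 + 40 = 40)
-463 - (g + 60) = -463 - (40 + 60) = -463 - 1*100 = -463 - 100 = -563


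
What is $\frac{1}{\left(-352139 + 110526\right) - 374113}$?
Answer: $- \frac{1}{615726} \approx -1.6241 \cdot 10^{-6}$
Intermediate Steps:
$\frac{1}{\left(-352139 + 110526\right) - 374113} = \frac{1}{-241613 - 374113} = \frac{1}{-615726} = - \frac{1}{615726}$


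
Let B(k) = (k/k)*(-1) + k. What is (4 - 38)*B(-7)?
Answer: 272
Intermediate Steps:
B(k) = -1 + k (B(k) = 1*(-1) + k = -1 + k)
(4 - 38)*B(-7) = (4 - 38)*(-1 - 7) = -34*(-8) = 272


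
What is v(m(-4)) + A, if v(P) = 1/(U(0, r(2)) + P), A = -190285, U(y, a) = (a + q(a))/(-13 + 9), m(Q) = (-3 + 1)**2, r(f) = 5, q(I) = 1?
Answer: -951423/5 ≈ -1.9028e+5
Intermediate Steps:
m(Q) = 4 (m(Q) = (-2)**2 = 4)
U(y, a) = -1/4 - a/4 (U(y, a) = (a + 1)/(-13 + 9) = (1 + a)/(-4) = (1 + a)*(-1/4) = -1/4 - a/4)
v(P) = 1/(-3/2 + P) (v(P) = 1/((-1/4 - 1/4*5) + P) = 1/((-1/4 - 5/4) + P) = 1/(-3/2 + P))
v(m(-4)) + A = 2/(-3 + 2*4) - 190285 = 2/(-3 + 8) - 190285 = 2/5 - 190285 = -951423/5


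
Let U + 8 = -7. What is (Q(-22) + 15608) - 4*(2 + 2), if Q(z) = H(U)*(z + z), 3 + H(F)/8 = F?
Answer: 21928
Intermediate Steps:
U = -15 (U = -8 - 7 = -15)
H(F) = -24 + 8*F
Q(z) = -288*z (Q(z) = (-24 + 8*(-15))*(z + z) = (-24 - 120)*(2*z) = -288*z)
(Q(-22) + 15608) - 4*(2 + 2) = (-288*(-22) + 15608) - 4*(2 + 2) = (6336 + 15608) - 4*4 = 21944 - 16 = 21928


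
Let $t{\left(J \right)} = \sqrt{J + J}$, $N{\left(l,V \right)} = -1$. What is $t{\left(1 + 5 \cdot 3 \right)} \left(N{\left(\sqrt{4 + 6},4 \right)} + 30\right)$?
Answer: $116 \sqrt{2} \approx 164.05$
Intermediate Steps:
$t{\left(J \right)} = \sqrt{2} \sqrt{J}$ ($t{\left(J \right)} = \sqrt{2 J} = \sqrt{2} \sqrt{J}$)
$t{\left(1 + 5 \cdot 3 \right)} \left(N{\left(\sqrt{4 + 6},4 \right)} + 30\right) = \sqrt{2} \sqrt{1 + 5 \cdot 3} \left(-1 + 30\right) = \sqrt{2} \sqrt{1 + 15} \cdot 29 = \sqrt{2} \sqrt{16} \cdot 29 = \sqrt{2} \cdot 4 \cdot 29 = 4 \sqrt{2} \cdot 29 = 116 \sqrt{2}$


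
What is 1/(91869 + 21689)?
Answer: 1/113558 ≈ 8.8061e-6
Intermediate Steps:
1/(91869 + 21689) = 1/113558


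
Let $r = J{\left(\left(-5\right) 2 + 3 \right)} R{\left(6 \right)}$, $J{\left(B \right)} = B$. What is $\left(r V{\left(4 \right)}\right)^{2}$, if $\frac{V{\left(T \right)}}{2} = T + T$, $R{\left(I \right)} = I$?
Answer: $451584$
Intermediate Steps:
$V{\left(T \right)} = 4 T$ ($V{\left(T \right)} = 2 \left(T + T\right) = 2 \cdot 2 T = 4 T$)
$r = -42$ ($r = \left(\left(-5\right) 2 + 3\right) 6 = \left(-10 + 3\right) 6 = \left(-7\right) 6 = -42$)
$\left(r V{\left(4 \right)}\right)^{2} = \left(- 42 \cdot 4 \cdot 4\right)^{2} = \left(\left(-42\right) 16\right)^{2} = \left(-672\right)^{2} = 451584$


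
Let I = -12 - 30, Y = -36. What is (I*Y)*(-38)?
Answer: -57456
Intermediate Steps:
I = -42
(I*Y)*(-38) = -42*(-36)*(-38) = 1512*(-38) = -57456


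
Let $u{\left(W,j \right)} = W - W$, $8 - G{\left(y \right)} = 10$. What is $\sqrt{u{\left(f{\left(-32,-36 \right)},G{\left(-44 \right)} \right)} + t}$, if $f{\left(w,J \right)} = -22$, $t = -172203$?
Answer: $i \sqrt{172203} \approx 414.97 i$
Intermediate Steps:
$G{\left(y \right)} = -2$ ($G{\left(y \right)} = 8 - 10 = -2$)
$u{\left(W,j \right)} = 0$
$\sqrt{u{\left(f{\left(-32,-36 \right)},G{\left(-44 \right)} \right)} + t} = \sqrt{0 - 172203} = \sqrt{-172203} = i \sqrt{172203}$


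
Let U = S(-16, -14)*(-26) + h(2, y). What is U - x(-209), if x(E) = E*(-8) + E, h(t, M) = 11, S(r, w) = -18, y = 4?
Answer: -984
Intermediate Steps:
U = 479 (U = -18*(-26) + 11 = 468 + 11 = 479)
x(E) = -7*E (x(E) = -8*E + E = -7*E)
U - x(-209) = 479 - (-7)*(-209) = 479 - 1*1463 = 479 - 1463 = -984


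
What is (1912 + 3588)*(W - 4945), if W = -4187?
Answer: -50226000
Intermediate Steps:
(1912 + 3588)*(W - 4945) = (1912 + 3588)*(-4187 - 4945) = 5500*(-9132) = -50226000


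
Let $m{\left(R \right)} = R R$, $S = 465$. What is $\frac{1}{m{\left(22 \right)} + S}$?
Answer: $\frac{1}{949} \approx 0.0010537$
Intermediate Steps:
$m{\left(R \right)} = R^{2}$
$\frac{1}{m{\left(22 \right)} + S} = \frac{1}{22^{2} + 465} = \frac{1}{484 + 465} = \frac{1}{949}$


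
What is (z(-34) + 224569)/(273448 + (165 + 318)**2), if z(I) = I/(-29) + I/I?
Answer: 6512564/14695373 ≈ 0.44317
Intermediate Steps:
z(I) = 1 - I/29 (z(I) = I*(-1/29) + 1 = -I/29 + 1 = 1 - I/29)
(z(-34) + 224569)/(273448 + (165 + 318)**2) = ((1 - 1/29*(-34)) + 224569)/(273448 + (165 + 318)**2) = ((1 + 34/29) + 224569)/(273448 + 483**2) = (63/29 + 224569)/(273448 + 233289) = (6512564/29)/506737 = (6512564/29)*(1/506737) = 6512564/14695373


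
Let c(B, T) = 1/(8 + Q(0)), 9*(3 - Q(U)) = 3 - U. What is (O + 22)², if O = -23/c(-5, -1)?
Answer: 448900/9 ≈ 49878.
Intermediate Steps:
Q(U) = 8/3 + U/9 (Q(U) = 3 - (3 - U)/9 = 3 + (-⅓ + U/9) = 8/3 + U/9)
c(B, T) = 3/32 (c(B, T) = 1/(8 + (8/3 + (⅑)*0)) = 1/(8 + (8/3 + 0)) = 1/(8 + 8/3) = 1/(32/3) = 3/32)
O = -736/3 (O = -23/3/32 = -23*32/3 = -736/3 ≈ -245.33)
(O + 22)² = (-736/3 + 22)² = (-670/3)² = 448900/9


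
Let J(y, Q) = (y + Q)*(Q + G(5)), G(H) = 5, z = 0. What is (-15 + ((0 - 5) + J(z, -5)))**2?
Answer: 400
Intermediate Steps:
J(y, Q) = (5 + Q)*(Q + y) (J(y, Q) = (y + Q)*(Q + 5) = (Q + y)*(5 + Q) = (5 + Q)*(Q + y))
(-15 + ((0 - 5) + J(z, -5)))**2 = (-15 + ((0 - 5) + ((-5)**2 + 5*(-5) + 5*0 - 5*0)))**2 = (-15 + (-5 + (25 - 25 + 0 + 0)))**2 = (-15 + (-5 + 0))**2 = (-15 - 5)**2 = (-20)**2 = 400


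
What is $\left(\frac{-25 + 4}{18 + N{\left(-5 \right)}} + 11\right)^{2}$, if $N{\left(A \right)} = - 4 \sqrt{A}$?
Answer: $\frac{15576 \sqrt{5} + 21649 i}{4 \left(36 \sqrt{5} + 61 i\right)} \approx 101.08 - 9.3583 i$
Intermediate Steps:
$\left(\frac{-25 + 4}{18 + N{\left(-5 \right)}} + 11\right)^{2} = \left(\frac{-25 + 4}{18 - 4 \sqrt{-5}} + 11\right)^{2} = \left(- \frac{21}{18 - 4 i \sqrt{5}} + 11\right)^{2} = \left(11 - \frac{21}{18 - 4 i \sqrt{5}}\right)^{2}$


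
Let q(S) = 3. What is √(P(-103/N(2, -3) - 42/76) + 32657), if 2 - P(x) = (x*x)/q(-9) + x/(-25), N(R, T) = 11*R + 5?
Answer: √7733805404271/15390 ≈ 180.70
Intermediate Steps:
N(R, T) = 5 + 11*R
P(x) = 2 - x²/3 + x/25 (P(x) = 2 - ((x*x)/3 + x/(-25)) = 2 - (x²*(⅓) + x*(-1/25)) = 2 - (x²/3 - x/25) = 2 - (-x/25 + x²/3) = 2 + (-x²/3 + x/25) = 2 - x²/3 + x/25)
√(P(-103/N(2, -3) - 42/76) + 32657) = √((2 - (-103/(5 + 11*2) - 42/76)²/3 + (-103/(5 + 11*2) - 42/76)/25) + 32657) = √((2 - (-103/(5 + 22) - 42*1/76)²/3 + (-103/(5 + 22) - 42*1/76)/25) + 32657) = √((2 - (-103/27 - 21/38)²/3 + (-103/27 - 21/38)/25) + 32657) = √((2 - (-4481/1026)²/3 + (1/25)*(-4481/1026)) + 32657) = √((2 - ⅓*20079361/1052676 - 4481/25650) + 32657) = √((2 - 20079361/3158028 - 4481/25650) + 32657) = √(-357875143/78950700 + 32657) = √(2577935134757/78950700) = √7733805404271/15390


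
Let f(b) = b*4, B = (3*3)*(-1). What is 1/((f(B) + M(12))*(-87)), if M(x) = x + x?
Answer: 1/1044 ≈ 0.00095785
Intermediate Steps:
B = -9 (B = 9*(-1) = -9)
M(x) = 2*x
f(b) = 4*b
1/((f(B) + M(12))*(-87)) = 1/((4*(-9) + 2*12)*(-87)) = 1/((-36 + 24)*(-87)) = 1/(-12*(-87)) = 1/1044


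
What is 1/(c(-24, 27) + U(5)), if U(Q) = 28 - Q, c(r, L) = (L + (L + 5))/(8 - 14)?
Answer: 6/79 ≈ 0.075949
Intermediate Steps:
c(r, L) = -5/6 - L/3 (c(r, L) = (L + (5 + L))/(-6) = (5 + 2*L)*(-1/6) = -5/6 - L/3)
1/(c(-24, 27) + U(5)) = 1/((-5/6 - 1/3*27) + (28 - 1*5)) = 1/((-5/6 - 9) + (28 - 5)) = 1/(-59/6 + 23) = 1/(79/6) = 6/79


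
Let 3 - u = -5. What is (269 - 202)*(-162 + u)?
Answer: -10318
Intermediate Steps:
u = 8 (u = 3 - 1*(-5) = 3 + 5 = 8)
(269 - 202)*(-162 + u) = (269 - 202)*(-162 + 8) = 67*(-154) = -10318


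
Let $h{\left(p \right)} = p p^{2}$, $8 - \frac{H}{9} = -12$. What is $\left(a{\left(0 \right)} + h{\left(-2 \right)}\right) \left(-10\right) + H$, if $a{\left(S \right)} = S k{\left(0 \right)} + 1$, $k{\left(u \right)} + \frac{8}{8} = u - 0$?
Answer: $250$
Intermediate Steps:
$k{\left(u \right)} = -1 + u$ ($k{\left(u \right)} = -1 + \left(u - 0\right) = -1 + \left(u + 0\right) = -1 + u$)
$H = 180$ ($H = 72 - -108 = 72 + 108 = 180$)
$a{\left(S \right)} = 1 - S$ ($a{\left(S \right)} = S \left(-1 + 0\right) + 1 = S \left(-1\right) + 1 = - S + 1 = 1 - S$)
$h{\left(p \right)} = p^{3}$
$\left(a{\left(0 \right)} + h{\left(-2 \right)}\right) \left(-10\right) + H = \left(\left(1 - 0\right) + \left(-2\right)^{3}\right) \left(-10\right) + 180 = \left(\left(1 + 0\right) - 8\right) \left(-10\right) + 180 = \left(1 - 8\right) \left(-10\right) + 180 = \left(-7\right) \left(-10\right) + 180 = 70 + 180 = 250$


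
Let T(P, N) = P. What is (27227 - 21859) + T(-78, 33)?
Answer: 5290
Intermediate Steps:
(27227 - 21859) + T(-78, 33) = (27227 - 21859) - 78 = 5368 - 78 = 5290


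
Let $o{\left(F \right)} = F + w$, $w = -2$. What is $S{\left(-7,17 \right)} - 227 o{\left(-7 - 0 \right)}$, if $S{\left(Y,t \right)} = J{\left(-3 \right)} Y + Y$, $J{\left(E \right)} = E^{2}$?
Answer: $1973$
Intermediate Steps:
$S{\left(Y,t \right)} = 10 Y$ ($S{\left(Y,t \right)} = \left(-3\right)^{2} Y + Y = 9 Y + Y = 10 Y$)
$o{\left(F \right)} = -2 + F$ ($o{\left(F \right)} = F - 2 = -2 + F$)
$S{\left(-7,17 \right)} - 227 o{\left(-7 - 0 \right)} = 10 \left(-7\right) - 227 \left(-2 - 7\right) = -70 - 227 \left(-2 + \left(-7 + 0\right)\right) = -70 - 227 \left(-2 - 7\right) = -70 - -2043 = -70 + 2043 = 1973$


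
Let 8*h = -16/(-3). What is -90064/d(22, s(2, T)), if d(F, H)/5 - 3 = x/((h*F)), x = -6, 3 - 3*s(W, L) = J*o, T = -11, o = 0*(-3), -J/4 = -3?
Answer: -1981408/285 ≈ -6952.3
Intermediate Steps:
J = 12 (J = -4*(-3) = 12)
o = 0
h = ⅔ (h = (-16/(-3))/8 = (-16*(-⅓))/8 = (⅛)*(16/3) = ⅔ ≈ 0.66667)
s(W, L) = 1 (s(W, L) = 1 - 4*0 = 1 - ⅓*0 = 1 + 0 = 1)
d(F, H) = 15 - 45/F (d(F, H) = 15 + 5*(-6*3/(2*F)) = 15 + 5*(-9/F) = 15 - 45/F)
-90064/d(22, s(2, T)) = -90064/(15 - 45/22) = -90064/285/22 = -90064*22/285 = -1981408/285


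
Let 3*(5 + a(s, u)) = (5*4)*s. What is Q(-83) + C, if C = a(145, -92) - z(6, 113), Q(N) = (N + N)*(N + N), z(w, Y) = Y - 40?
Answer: 85334/3 ≈ 28445.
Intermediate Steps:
z(w, Y) = -40 + Y
Q(N) = 4*N² (Q(N) = (2*N)*(2*N) = 4*N²)
a(s, u) = -5 + 20*s/3 (a(s, u) = -5 + ((5*4)*s)/3 = -5 + (20*s)/3 = -5 + 20*s/3)
C = 2666/3 (C = (-5 + (20/3)*145) - (-40 + 113) = (-5 + 2900/3) - 1*73 = 2885/3 - 73 = 2666/3 ≈ 888.67)
Q(-83) + C = 4*(-83)² + 2666/3 = 4*6889 + 2666/3 = 27556 + 2666/3 = 85334/3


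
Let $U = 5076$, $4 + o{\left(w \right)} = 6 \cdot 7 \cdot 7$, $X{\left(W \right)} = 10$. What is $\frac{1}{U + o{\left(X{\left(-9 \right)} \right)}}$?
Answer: $\frac{1}{5366} \approx 0.00018636$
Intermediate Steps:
$o{\left(w \right)} = 290$ ($o{\left(w \right)} = -4 + 6 \cdot 7 \cdot 7 = -4 + 42 \cdot 7 = -4 + 294 = 290$)
$\frac{1}{U + o{\left(X{\left(-9 \right)} \right)}} = \frac{1}{5076 + 290} = \frac{1}{5366}$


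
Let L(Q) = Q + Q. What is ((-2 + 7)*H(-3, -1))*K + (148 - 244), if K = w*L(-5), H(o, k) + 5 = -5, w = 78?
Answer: 38904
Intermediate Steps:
L(Q) = 2*Q
H(o, k) = -10 (H(o, k) = -5 - 5 = -10)
K = -780 (K = 78*(2*(-5)) = 78*(-10) = -780)
((-2 + 7)*H(-3, -1))*K + (148 - 244) = ((-2 + 7)*(-10))*(-780) + (148 - 244) = (5*(-10))*(-780) - 96 = -50*(-780) - 96 = 39000 - 96 = 38904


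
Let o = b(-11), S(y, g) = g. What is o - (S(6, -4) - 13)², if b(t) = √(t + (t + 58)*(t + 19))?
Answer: -289 + √365 ≈ -269.90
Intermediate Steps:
b(t) = √(t + (19 + t)*(58 + t)) (b(t) = √(t + (58 + t)*(19 + t)) = √(t + (19 + t)*(58 + t)))
o = √365 (o = √(1102 + (-11)² + 78*(-11)) = √(1102 + 121 - 858) = √365 ≈ 19.105)
o - (S(6, -4) - 13)² = √365 - (-4 - 13)² = √365 - 1*(-17)² = √365 - 1*289 = √365 - 289 = -289 + √365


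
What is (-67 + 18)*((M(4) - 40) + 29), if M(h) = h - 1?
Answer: 392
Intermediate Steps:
M(h) = -1 + h
(-67 + 18)*((M(4) - 40) + 29) = (-67 + 18)*(((-1 + 4) - 40) + 29) = -49*((3 - 40) + 29) = -49*(-37 + 29) = -49*(-8) = 392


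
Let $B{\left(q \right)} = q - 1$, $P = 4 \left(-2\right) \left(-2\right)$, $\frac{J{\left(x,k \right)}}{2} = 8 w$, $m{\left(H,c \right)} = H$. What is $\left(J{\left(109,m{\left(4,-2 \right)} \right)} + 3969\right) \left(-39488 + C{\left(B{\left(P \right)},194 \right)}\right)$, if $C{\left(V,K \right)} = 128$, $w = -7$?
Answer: $-151811520$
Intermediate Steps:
$J{\left(x,k \right)} = -112$ ($J{\left(x,k \right)} = 2 \cdot 8 \left(-7\right) = 2 \left(-56\right) = -112$)
$P = 16$ ($P = \left(-8\right) \left(-2\right) = 16$)
$B{\left(q \right)} = -1 + q$ ($B{\left(q \right)} = q - 1 = -1 + q$)
$\left(J{\left(109,m{\left(4,-2 \right)} \right)} + 3969\right) \left(-39488 + C{\left(B{\left(P \right)},194 \right)}\right) = \left(-112 + 3969\right) \left(-39488 + 128\right) = 3857 \left(-39360\right) = -151811520$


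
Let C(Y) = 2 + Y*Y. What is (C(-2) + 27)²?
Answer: 1089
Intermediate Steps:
C(Y) = 2 + Y²
(C(-2) + 27)² = ((2 + (-2)²) + 27)² = ((2 + 4) + 27)² = (6 + 27)² = 33² = 1089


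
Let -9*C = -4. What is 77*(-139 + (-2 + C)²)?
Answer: -851851/81 ≈ -10517.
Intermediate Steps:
C = 4/9 (C = -⅑*(-4) = 4/9 ≈ 0.44444)
77*(-139 + (-2 + C)²) = 77*(-139 + (-2 + 4/9)²) = 77*(-139 + (-14/9)²) = 77*(-139 + 196/81) = 77*(-11063/81) = -851851/81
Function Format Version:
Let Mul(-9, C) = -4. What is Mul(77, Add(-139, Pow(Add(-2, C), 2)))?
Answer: Rational(-851851, 81) ≈ -10517.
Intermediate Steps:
C = Rational(4, 9) (C = Mul(Rational(-1, 9), -4) = Rational(4, 9) ≈ 0.44444)
Mul(77, Add(-139, Pow(Add(-2, C), 2))) = Mul(77, Add(-139, Pow(Add(-2, Rational(4, 9)), 2))) = Mul(77, Add(-139, Pow(Rational(-14, 9), 2))) = Mul(77, Add(-139, Rational(196, 81))) = Mul(77, Rational(-11063, 81)) = Rational(-851851, 81)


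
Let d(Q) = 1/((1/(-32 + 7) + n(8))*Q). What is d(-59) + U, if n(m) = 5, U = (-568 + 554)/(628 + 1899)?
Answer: -23657/2641076 ≈ -0.0089573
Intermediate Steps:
U = -2/361 (U = -14/2527 = -14*1/2527 = -2/361 ≈ -0.0055402)
d(Q) = 25/(124*Q) (d(Q) = 1/((1/(-32 + 7) + 5)*Q) = 1/((1/(-25) + 5)*Q) = 1/((-1/25 + 5)*Q) = 1/((124/25)*Q) = 25/(124*Q))
d(-59) + U = (25/124)/(-59) - 2/361 = (25/124)*(-1/59) - 2/361 = -25/7316 - 2/361 = -23657/2641076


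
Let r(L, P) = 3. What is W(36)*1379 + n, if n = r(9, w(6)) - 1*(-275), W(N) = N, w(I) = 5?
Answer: 49922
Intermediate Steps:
n = 278 (n = 3 - 1*(-275) = 3 + 275 = 278)
W(36)*1379 + n = 36*1379 + 278 = 49644 + 278 = 49922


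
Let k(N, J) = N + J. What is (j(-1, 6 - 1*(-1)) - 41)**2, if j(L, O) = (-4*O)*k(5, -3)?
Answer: 9409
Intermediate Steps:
k(N, J) = J + N
j(L, O) = -8*O (j(L, O) = (-4*O)*(-3 + 5) = -4*O*2 = -8*O)
(j(-1, 6 - 1*(-1)) - 41)**2 = (-8*(6 - 1*(-1)) - 41)**2 = (-8*(6 + 1) - 41)**2 = (-8*7 - 41)**2 = (-56 - 41)**2 = (-97)**2 = 9409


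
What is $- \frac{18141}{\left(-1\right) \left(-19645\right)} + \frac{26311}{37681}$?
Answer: $- \frac{166691426}{740243245} \approx -0.22518$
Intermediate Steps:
$- \frac{18141}{\left(-1\right) \left(-19645\right)} + \frac{26311}{37681} = - \frac{18141}{19645} + 26311 \cdot \frac{1}{37681} = \left(-18141\right) \frac{1}{19645} + \frac{26311}{37681} = - \frac{18141}{19645} + \frac{26311}{37681} = - \frac{166691426}{740243245}$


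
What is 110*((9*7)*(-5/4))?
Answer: -17325/2 ≈ -8662.5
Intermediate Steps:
110*((9*7)*(-5/4)) = 110*(63*(-5*¼)) = 110*(63*(-5/4)) = 110*(-315/4) = -17325/2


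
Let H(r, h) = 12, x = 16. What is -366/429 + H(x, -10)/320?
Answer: -9331/11440 ≈ -0.81565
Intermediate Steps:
-366/429 + H(x, -10)/320 = -366/429 + 12/320 = -366*1/429 + 12*(1/320) = -122/143 + 3/80 = -9331/11440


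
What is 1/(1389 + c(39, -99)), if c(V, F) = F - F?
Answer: 1/1389 ≈ 0.00071994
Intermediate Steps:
c(V, F) = 0
1/(1389 + c(39, -99)) = 1/(1389 + 0) = 1/1389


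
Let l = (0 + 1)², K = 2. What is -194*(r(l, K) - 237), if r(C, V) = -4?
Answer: 46754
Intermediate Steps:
l = 1 (l = 1² = 1)
-194*(r(l, K) - 237) = -194*(-4 - 237) = -194*(-241) = 46754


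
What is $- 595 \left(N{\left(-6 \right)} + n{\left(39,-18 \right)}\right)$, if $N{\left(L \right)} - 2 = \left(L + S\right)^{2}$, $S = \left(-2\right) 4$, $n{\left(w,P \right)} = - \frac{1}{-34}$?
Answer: $- \frac{235655}{2} \approx -1.1783 \cdot 10^{5}$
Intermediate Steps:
$n{\left(w,P \right)} = \frac{1}{34}$ ($n{\left(w,P \right)} = \left(-1\right) \left(- \frac{1}{34}\right) = \frac{1}{34}$)
$S = -8$
$N{\left(L \right)} = 2 + \left(-8 + L\right)^{2}$ ($N{\left(L \right)} = 2 + \left(L - 8\right)^{2} = 2 + \left(-8 + L\right)^{2}$)
$- 595 \left(N{\left(-6 \right)} + n{\left(39,-18 \right)}\right) = - 595 \left(\left(2 + \left(-8 - 6\right)^{2}\right) + \frac{1}{34}\right) = - 595 \left(\left(2 + \left(-14\right)^{2}\right) + \frac{1}{34}\right) = - 595 \left(\left(2 + 196\right) + \frac{1}{34}\right) = - 595 \left(198 + \frac{1}{34}\right) = \left(-595\right) \frac{6733}{34} = - \frac{235655}{2}$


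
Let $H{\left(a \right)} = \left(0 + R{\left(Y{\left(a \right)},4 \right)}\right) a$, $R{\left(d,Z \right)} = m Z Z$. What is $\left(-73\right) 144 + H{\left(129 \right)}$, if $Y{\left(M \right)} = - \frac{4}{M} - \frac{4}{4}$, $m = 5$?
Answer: $-192$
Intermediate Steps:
$Y{\left(M \right)} = -1 - \frac{4}{M}$ ($Y{\left(M \right)} = - \frac{4}{M} - 1 = -1 - \frac{4}{M}$)
$R{\left(d,Z \right)} = 5 Z^{2}$ ($R{\left(d,Z \right)} = 5 Z Z = 5 Z^{2}$)
$H{\left(a \right)} = 80 a$ ($H{\left(a \right)} = \left(0 + 5 \cdot 4^{2}\right) a = \left(0 + 5 \cdot 16\right) a = \left(0 + 80\right) a = 80 a$)
$\left(-73\right) 144 + H{\left(129 \right)} = \left(-73\right) 144 + 80 \cdot 129 = -10512 + 10320 = -192$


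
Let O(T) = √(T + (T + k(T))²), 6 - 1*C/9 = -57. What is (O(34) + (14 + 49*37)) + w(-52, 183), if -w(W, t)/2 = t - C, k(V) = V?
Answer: 2595 + √4658 ≈ 2663.3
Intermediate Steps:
C = 567 (C = 54 - 9*(-57) = 54 + 513 = 567)
w(W, t) = 1134 - 2*t (w(W, t) = -2*(t - 1*567) = -2*(t - 567) = -2*(-567 + t) = 1134 - 2*t)
O(T) = √(T + 4*T²) (O(T) = √(T + (T + T)²) = √(T + (2*T)²) = √(T + 4*T²))
(O(34) + (14 + 49*37)) + w(-52, 183) = (√(34*(1 + 4*34)) + (14 + 49*37)) + (1134 - 2*183) = (√(34*(1 + 136)) + (14 + 1813)) + (1134 - 366) = (√(34*137) + 1827) + 768 = (√4658 + 1827) + 768 = (1827 + √4658) + 768 = 2595 + √4658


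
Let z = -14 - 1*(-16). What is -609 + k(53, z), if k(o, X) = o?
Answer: -556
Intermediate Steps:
z = 2 (z = -14 + 16 = 2)
-609 + k(53, z) = -609 + 53 = -556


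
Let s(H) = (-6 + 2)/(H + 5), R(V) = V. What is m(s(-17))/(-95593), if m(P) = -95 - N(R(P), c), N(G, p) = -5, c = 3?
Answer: 90/95593 ≈ 0.00094149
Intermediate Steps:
s(H) = -4/(5 + H)
m(P) = -90 (m(P) = -95 - 1*(-5) = -95 + 5 = -90)
m(s(-17))/(-95593) = -90/(-95593) = -90*(-1/95593) = 90/95593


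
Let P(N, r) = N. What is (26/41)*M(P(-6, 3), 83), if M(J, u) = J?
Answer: -156/41 ≈ -3.8049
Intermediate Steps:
(26/41)*M(P(-6, 3), 83) = (26/41)*(-6) = -156/41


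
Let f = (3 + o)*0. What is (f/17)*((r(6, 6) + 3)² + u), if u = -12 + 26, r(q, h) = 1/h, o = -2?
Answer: 0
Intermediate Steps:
f = 0 (f = (3 - 2)*0 = 1*0 = 0)
u = 14
(f/17)*((r(6, 6) + 3)² + u) = (0/17)*((1/6 + 3)² + 14) = (0*(1/17))*((⅙ + 3)² + 14) = 0*((19/6)² + 14) = 0*(361/36 + 14) = 0*(865/36) = 0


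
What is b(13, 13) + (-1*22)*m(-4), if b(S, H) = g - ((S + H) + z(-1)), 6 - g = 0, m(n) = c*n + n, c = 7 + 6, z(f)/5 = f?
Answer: 1217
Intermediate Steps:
z(f) = 5*f
c = 13
m(n) = 14*n (m(n) = 13*n + n = 14*n)
g = 6 (g = 6 - 1*0 = 6 + 0 = 6)
b(S, H) = 11 - H - S (b(S, H) = 6 - ((S + H) + 5*(-1)) = 6 - ((H + S) - 5) = 6 - (-5 + H + S) = 6 + (5 - H - S) = 11 - H - S)
b(13, 13) + (-1*22)*m(-4) = (11 - 1*13 - 1*13) + (-1*22)*(14*(-4)) = (11 - 13 - 13) - 22*(-56) = -15 + 1232 = 1217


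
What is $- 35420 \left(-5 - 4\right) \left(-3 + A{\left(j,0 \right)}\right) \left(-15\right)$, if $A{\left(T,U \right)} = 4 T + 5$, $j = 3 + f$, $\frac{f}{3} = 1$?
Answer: $-124324200$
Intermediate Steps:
$f = 3$ ($f = 3 \cdot 1 = 3$)
$j = 6$ ($j = 3 + 3 = 6$)
$A{\left(T,U \right)} = 5 + 4 T$
$- 35420 \left(-5 - 4\right) \left(-3 + A{\left(j,0 \right)}\right) \left(-15\right) = - 35420 \left(-5 - 4\right) \left(-3 + \left(5 + 4 \cdot 6\right)\right) \left(-15\right) = - 35420 - 9 \left(-3 + \left(5 + 24\right)\right) \left(-15\right) = - 35420 - 9 \left(-3 + 29\right) \left(-15\right) = - 35420 \left(-9\right) 26 \left(-15\right) = - 35420 \left(\left(-234\right) \left(-15\right)\right) = \left(-35420\right) 3510 = -124324200$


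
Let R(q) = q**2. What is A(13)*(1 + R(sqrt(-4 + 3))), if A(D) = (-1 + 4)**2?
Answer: 0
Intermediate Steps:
A(D) = 9 (A(D) = 3**2 = 9)
A(13)*(1 + R(sqrt(-4 + 3))) = 9*(1 + (sqrt(-4 + 3))**2) = 9*(1 + (sqrt(-1))**2) = 9*(1 + I**2) = 9*(1 - 1) = 9*0 = 0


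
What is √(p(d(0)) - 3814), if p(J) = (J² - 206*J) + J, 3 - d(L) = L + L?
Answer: 2*I*√1105 ≈ 66.483*I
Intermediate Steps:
d(L) = 3 - 2*L (d(L) = 3 - (L + L) = 3 - 2*L)
p(J) = J² - 205*J
√(p(d(0)) - 3814) = √((3 - 2*0)*(-205 + (3 - 2*0)) - 3814) = √((3 + 0)*(-205 + (3 + 0)) - 3814) = √(3*(-205 + 3) - 3814) = √(3*(-202) - 3814) = √(-606 - 3814) = √(-4420) = 2*I*√1105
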